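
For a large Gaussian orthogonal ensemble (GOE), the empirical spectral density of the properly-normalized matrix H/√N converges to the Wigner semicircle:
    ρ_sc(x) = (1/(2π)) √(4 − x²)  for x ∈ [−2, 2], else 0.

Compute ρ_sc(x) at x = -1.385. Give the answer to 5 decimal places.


ρ_sc(x) = (1/(2π)) √(4 − x²). With x = -1.385:
  4 − x² = 4 − (-1.385)² = 4 − 1.918225 = 2.081775.
  √(4 − x²) = 1.442836.
  1/(2π) = 0.159155.
  ρ_sc(-1.385) = 0.159155 · 1.442836 = 0.229634.

Rounded to 5 decimal places: ρ_sc(-1.385) ≈ 0.22963.


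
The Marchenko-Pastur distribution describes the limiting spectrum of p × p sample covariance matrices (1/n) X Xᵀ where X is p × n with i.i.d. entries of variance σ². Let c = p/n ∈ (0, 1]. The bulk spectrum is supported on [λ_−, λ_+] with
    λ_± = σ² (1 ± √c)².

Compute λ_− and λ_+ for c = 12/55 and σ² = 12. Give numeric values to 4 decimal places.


c = 12/55 = 0.218182; √c = 0.467099.
λ_− = σ² (1 − √c)² = 12 · (1 − 0.467099)² = 12 · (0.532901)² = 3.407797.
λ_+ = σ² (1 + √c)² = 12 · (1 + 0.467099)² = 12 · (1.467099)² = 25.828567.

Rounded to 4 decimal places: λ_− ≈ 3.4078, λ_+ ≈ 25.8286.


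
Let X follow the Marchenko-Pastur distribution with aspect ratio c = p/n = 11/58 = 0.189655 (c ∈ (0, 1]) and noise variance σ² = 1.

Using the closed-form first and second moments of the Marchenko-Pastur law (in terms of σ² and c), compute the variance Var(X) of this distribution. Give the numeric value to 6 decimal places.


Recall the MP moments m_1 = E[X] = σ² and m_2 = E[X²] = σ⁴ (1 + c).
m_1 = E[X] = σ² = 1, so m_1² = 1.
m_2 = E[X²] = σ⁴ (1 + c) = 1 · (1 + 0.189655) = 1 · 1.189655 = 1.189655.
(Note m_2 − m_1² simplifies to c · σ⁴ = 0.189655 · 1.)

Var(X) = m_2 − m_1² = 1.189655 − 1 = 0.189655.


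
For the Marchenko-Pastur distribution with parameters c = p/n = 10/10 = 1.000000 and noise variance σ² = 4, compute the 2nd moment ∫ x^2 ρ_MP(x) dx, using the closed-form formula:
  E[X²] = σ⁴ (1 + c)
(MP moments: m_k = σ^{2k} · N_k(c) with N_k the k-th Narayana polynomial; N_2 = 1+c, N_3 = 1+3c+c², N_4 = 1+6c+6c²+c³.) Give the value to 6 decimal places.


E[X²] = σ⁴ (1 + c) (second MP moment). With σ² = 4 (so σ⁴ = 16) and c = 10/10 = 1.000000: E[X²] = 16 · (1 + 1.000000) = 16 · 2.000000.

So E[X^2] = 32.000000.


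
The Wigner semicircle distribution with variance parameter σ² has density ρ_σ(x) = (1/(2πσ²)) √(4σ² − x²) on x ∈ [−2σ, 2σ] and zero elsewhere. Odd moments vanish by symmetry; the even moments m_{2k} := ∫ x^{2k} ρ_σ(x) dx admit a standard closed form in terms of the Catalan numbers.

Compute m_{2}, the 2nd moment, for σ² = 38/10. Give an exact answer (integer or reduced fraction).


By the scaled semicircle moment identity, m_{2k} = σ^{2k} · C_k with k = 1.
C_1 = (1/(k+1)) · C(2k, k) = (1/2) · C(2, 1) = (1/2) · 2 = 1.
σ^{2k} = (σ²)^k = (38/10)^1 = 19/5.

Therefore m_{2} = σ^{2} · C_1 = (19/5) · 1 = 19/5.


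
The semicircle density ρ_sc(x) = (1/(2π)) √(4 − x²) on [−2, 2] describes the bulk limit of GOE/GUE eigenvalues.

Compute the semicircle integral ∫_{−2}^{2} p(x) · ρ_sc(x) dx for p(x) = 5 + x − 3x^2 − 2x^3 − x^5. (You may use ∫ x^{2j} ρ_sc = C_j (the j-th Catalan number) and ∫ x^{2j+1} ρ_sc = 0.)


Write p(x) = Σ a_i x^i, split into monomials and integrate each against ρ_sc separately.
Using ∫ x^{2j} ρ_sc = C_j = (1/(j+1)) C(2j, j) (Catalan numbers) and ∫ x^{2j+1} ρ_sc = 0 (odd monomials vanish by symmetry):
  i = 0 (even): a_0 · C_{0} = 5 · 1 = 5
  i = 1 (odd): ∫ x^1 ρ_sc = 0 (vanishes)
  i = 2 (even): a_2 · C_{1} = -3 · 1 = -3
  i = 3 (odd): ∫ x^3 ρ_sc = 0 (vanishes)
  i = 5 (odd): ∫ x^5 ρ_sc = 0 (vanishes)

Summing the contributions: ∫_{−2}^{2} p(x) ρ_sc(x) dx = 5 + (-3) = 2.


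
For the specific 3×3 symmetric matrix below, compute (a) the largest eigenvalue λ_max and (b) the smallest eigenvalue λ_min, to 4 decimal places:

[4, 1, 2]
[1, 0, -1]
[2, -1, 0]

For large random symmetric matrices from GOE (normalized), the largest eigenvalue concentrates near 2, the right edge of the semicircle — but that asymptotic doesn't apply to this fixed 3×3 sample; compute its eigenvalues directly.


Since M is real symmetric, all three eigenvalues are real; they are the roots of det(λI − M) = λ³ − (tr M) λ² + s λ − det M, where s is the sum of the principal 2×2 minors.
tr M = 4 + 0 + 0 = 4.
s = (4·0 − 1²) + (4·0 − 2²) + (0·0 − (-1)²) = -1 + (-4) + (-1) = -6.
det M (expand along row 1) = 4·(-1) − 1·2 + 2·(-1) = -8.
Characteristic polynomial: λ³ − 4λ² − 6λ + 8 = 0.
Substitute λ = y + (tr M)/3 = y + 1.333333 to remove the quadratic term: y³ + p·y + q = 0 with p = s − (tr M)²/3 = -11.333333 and q = −2(tr M)³/27 + (tr M)·s/3 − det M = -4.740741.
Three real roots ⇒ use the trigonometric (Viète) form: r = 2√(−p/3) = 3.887301, φ = arccos(3q/(p·r)) = arccos(0.322821) = 1.242088 rad.
y_k = r·cos(φ/3 − 2πk/3) for k = 0, 1, 2 gives y = 3.558853, -0.425078, -3.133775.
λ_k = y_k + 1.333333 gives λ = 4.8922, 0.9083, -1.8004 (check: the sum is 4.0000 = tr M).

Hence λ_max = 4.8922 and λ_min = -1.8004.


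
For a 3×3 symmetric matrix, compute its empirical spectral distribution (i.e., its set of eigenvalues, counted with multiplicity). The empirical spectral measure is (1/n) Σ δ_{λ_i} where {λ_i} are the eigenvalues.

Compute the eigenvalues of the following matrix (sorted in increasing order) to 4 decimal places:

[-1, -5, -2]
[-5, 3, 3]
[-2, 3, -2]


Since M is real symmetric, all three eigenvalues are real; they are the roots of det(λI − M) = λ³ − (tr M) λ² + s λ − det M, where s is the sum of the principal 2×2 minors.
tr M = -1 + 3 + (-2) = 0.
s = ((-1)·3 − (-5)²) + ((-1)·(-2) − (-2)²) + (3·(-2) − 3²) = -28 + (-2) + (-15) = -45.
det M (expand along row 1) = (-1)·(-15) − (-5)·16 + (-2)·(-9) = 113.
Characteristic polynomial: λ³ − 45λ − 113 = 0.
Substitute λ = y + (tr M)/3 = y + 0.000000 to remove the quadratic term: y³ + p·y + q = 0 with p = s − (tr M)²/3 = -45.000000 and q = −2(tr M)³/27 + (tr M)·s/3 − det M = -113.000000.
Three real roots ⇒ use the trigonometric (Viète) form: r = 2√(−p/3) = 7.745967, φ = arccos(3q/(p·r)) = arccos(0.972549) = 0.234850 rad.
y_k = r·cos(φ/3 − 2πk/3) for k = 0, 1, 2 gives y = 7.722244, -3.336517, -4.385727.
λ_k = y_k + 0.000000 gives λ = 7.7222, -3.3365, -4.3857 (check: the sum is 0.0000 = tr M).

Eigenvalues sorted in increasing order: [-4.3857, -3.3365, 7.7222].


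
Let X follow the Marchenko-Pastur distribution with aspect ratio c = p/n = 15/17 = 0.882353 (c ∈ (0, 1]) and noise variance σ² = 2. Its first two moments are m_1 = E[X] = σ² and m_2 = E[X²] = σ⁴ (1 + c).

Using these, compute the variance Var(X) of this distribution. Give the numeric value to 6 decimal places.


m_1 = E[X] = σ² = 2, so m_1² = 4.
m_2 = E[X²] = σ⁴ (1 + c) = 4 · (1 + 0.882353) = 4 · 1.882353 = 7.529412.
(Note m_2 − m_1² simplifies to c · σ⁴ = 0.882353 · 4.)

Var(X) = m_2 − m_1² = 7.529412 − 4 = 3.529412.


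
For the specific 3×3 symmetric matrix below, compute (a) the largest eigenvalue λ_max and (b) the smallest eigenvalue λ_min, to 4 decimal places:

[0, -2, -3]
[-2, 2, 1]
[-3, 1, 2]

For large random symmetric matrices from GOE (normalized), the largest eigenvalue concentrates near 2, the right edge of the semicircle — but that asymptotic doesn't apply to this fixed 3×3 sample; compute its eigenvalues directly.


Since M is real symmetric, all three eigenvalues are real; they are the roots of det(λI − M) = λ³ − (tr M) λ² + s λ − det M, where s is the sum of the principal 2×2 minors.
tr M = 0 + 2 + 2 = 4.
s = (0·2 − (-2)²) + (0·2 − (-3)²) + (2·2 − 1²) = -4 + (-9) + 3 = -10.
det M (expand along row 1) = 0·3 − (-2)·(-1) + (-3)·4 = -14.
Characteristic polynomial: λ³ − 4λ² − 10λ + 14 = 0.
Substitute λ = y + (tr M)/3 = y + 1.333333 to remove the quadratic term: y³ + p·y + q = 0 with p = s − (tr M)²/3 = -15.333333 and q = −2(tr M)³/27 + (tr M)·s/3 − det M = -4.074074.
Three real roots ⇒ use the trigonometric (Viète) form: r = 2√(−p/3) = 4.521553, φ = arccos(3q/(p·r)) = arccos(0.176289) = 1.393581 rad.
y_k = r·cos(φ/3 − 2πk/3) for k = 0, 1, 2 gives y = 4.042421, -0.266941, -3.775480.
λ_k = y_k + 1.333333 gives λ = 5.3758, 1.0664, -2.4421 (check: the sum is 4.0000 = tr M).

Hence λ_max = 5.3758 and λ_min = -2.4421.


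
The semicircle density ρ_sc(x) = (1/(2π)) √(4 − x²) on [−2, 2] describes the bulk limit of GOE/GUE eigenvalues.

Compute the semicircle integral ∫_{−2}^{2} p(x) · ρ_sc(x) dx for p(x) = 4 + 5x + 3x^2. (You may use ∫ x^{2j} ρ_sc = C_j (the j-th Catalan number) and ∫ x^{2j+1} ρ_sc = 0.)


Write p(x) = Σ a_i x^i, split into monomials and integrate each against ρ_sc separately.
Using ∫ x^{2j} ρ_sc = C_j = (1/(j+1)) C(2j, j) (Catalan numbers) and ∫ x^{2j+1} ρ_sc = 0 (odd monomials vanish by symmetry):
  i = 0 (even): a_0 · C_{0} = 4 · 1 = 4
  i = 1 (odd): ∫ x^1 ρ_sc = 0 (vanishes)
  i = 2 (even): a_2 · C_{1} = 3 · 1 = 3

Summing the contributions: ∫_{−2}^{2} p(x) ρ_sc(x) dx = 4 + 3 = 7.


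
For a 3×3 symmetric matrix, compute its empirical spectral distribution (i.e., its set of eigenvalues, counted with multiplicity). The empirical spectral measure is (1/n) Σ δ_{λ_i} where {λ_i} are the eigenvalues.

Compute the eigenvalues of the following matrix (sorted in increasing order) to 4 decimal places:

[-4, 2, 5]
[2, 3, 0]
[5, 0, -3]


Since M is real symmetric, all three eigenvalues are real; they are the roots of det(λI − M) = λ³ − (tr M) λ² + s λ − det M, where s is the sum of the principal 2×2 minors.
tr M = -4 + 3 + (-3) = -4.
s = ((-4)·3 − 2²) + ((-4)·(-3) − 5²) + (3·(-3) − 0²) = -16 + (-13) + (-9) = -38.
det M (expand along row 1) = (-4)·(-9) − 2·(-6) + 5·(-15) = -27.
Characteristic polynomial: λ³ + 4λ² − 38λ + 27 = 0.
Substitute λ = y + (tr M)/3 = y − 1.333333 to remove the quadratic term: y³ + p·y + q = 0 with p = s − (tr M)²/3 = -43.333333 and q = −2(tr M)³/27 + (tr M)·s/3 − det M = 82.407407.
Three real roots ⇒ use the trigonometric (Viète) form: r = 2√(−p/3) = 7.601170, φ = arccos(3q/(p·r)) = arccos(-0.750559) = 2.419704 rad.
y_k = r·cos(φ/3 − 2πk/3) for k = 0, 1, 2 gives y = 5.259858, 2.122308, -7.382166.
λ_k = y_k − 1.333333 gives λ = 3.9265, 0.7890, -8.7155 (check: the sum is -4.0000 = tr M).

Eigenvalues sorted in increasing order: [-8.7155, 0.7890, 3.9265].


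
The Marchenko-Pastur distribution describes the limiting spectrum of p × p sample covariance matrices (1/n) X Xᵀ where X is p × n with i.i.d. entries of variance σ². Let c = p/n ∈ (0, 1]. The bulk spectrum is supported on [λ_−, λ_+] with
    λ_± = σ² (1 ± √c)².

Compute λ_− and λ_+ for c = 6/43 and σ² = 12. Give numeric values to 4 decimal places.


c = 6/43 = 0.139535; √c = 0.373544.
λ_− = σ² (1 − √c)² = 12 · (1 − 0.373544)² = 12 · (0.626456)² = 4.709370.
λ_+ = σ² (1 + √c)² = 12 · (1 + 0.373544)² = 12 · (1.373544)² = 22.639467.

Rounded to 4 decimal places: λ_− ≈ 4.7094, λ_+ ≈ 22.6395.


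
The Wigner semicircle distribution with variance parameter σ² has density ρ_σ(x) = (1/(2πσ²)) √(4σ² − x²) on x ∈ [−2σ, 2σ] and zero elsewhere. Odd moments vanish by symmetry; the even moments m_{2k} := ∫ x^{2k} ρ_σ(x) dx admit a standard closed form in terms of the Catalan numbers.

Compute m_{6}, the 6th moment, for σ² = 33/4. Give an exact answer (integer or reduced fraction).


By the scaled semicircle moment identity, m_{2k} = σ^{2k} · C_k with k = 3.
C_3 = (1/(k+1)) · C(2k, k) = (1/4) · C(6, 3) = (1/4) · 20 = 5.
σ^{2k} = (σ²)^k = (33/4)^3 = 35937/64.

Therefore m_{6} = σ^{6} · C_3 = (35937/64) · 5 = 179685/64.


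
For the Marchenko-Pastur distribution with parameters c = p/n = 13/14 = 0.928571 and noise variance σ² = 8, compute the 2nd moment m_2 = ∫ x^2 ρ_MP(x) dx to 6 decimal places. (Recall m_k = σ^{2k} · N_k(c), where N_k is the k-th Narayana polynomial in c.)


E[X²] = σ⁴ (1 + c) (second MP moment). With σ² = 8 (so σ⁴ = 64) and c = 13/14 = 0.928571: E[X²] = 64 · (1 + 0.928571) = 64 · 1.928571.

So E[X^2] = 123.428571.


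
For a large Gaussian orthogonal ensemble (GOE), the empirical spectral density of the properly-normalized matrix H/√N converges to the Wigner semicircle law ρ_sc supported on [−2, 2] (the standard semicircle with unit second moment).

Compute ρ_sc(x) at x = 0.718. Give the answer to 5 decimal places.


ρ_sc(x) = (1/(2π)) √(4 − x²). With x = 0.718:
  4 − x² = 4 − (0.718)² = 4 − 0.515524 = 3.484476.
  √(4 − x²) = 1.866675.
  1/(2π) = 0.159155.
  ρ_sc(0.718) = 0.159155 · 1.866675 = 0.297091.

Rounded to 5 decimal places: ρ_sc(0.718) ≈ 0.29709.


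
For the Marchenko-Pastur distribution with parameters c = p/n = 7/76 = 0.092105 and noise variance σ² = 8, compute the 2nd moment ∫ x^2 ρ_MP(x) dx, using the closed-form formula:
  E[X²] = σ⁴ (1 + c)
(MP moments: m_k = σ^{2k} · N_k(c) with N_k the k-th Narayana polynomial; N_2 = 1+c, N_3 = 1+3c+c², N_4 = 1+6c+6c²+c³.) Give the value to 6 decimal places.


E[X²] = σ⁴ (1 + c) (second MP moment). With σ² = 8 (so σ⁴ = 64) and c = 7/76 = 0.092105: E[X²] = 64 · (1 + 0.092105) = 64 · 1.092105.

So E[X^2] = 69.894737.


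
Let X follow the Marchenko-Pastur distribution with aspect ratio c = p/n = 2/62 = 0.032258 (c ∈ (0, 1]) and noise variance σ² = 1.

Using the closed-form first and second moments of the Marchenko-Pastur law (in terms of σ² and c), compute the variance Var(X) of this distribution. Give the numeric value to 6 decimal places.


Recall the MP moments m_1 = E[X] = σ² and m_2 = E[X²] = σ⁴ (1 + c).
m_1 = E[X] = σ² = 1, so m_1² = 1.
m_2 = E[X²] = σ⁴ (1 + c) = 1 · (1 + 0.032258) = 1 · 1.032258 = 1.032258.
(Note m_2 − m_1² simplifies to c · σ⁴ = 0.032258 · 1.)

Var(X) = m_2 − m_1² = 1.032258 − 1 = 0.032258.


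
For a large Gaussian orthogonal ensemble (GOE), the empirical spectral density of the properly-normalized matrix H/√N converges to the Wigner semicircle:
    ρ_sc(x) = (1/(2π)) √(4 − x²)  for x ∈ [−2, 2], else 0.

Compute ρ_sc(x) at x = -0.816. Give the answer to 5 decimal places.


ρ_sc(x) = (1/(2π)) √(4 − x²). With x = -0.816:
  4 − x² = 4 − (-0.816)² = 4 − 0.665856 = 3.334144.
  √(4 − x²) = 1.825964.
  1/(2π) = 0.159155.
  ρ_sc(-0.816) = 0.159155 · 1.825964 = 0.290611.

Rounded to 5 decimal places: ρ_sc(-0.816) ≈ 0.29061.


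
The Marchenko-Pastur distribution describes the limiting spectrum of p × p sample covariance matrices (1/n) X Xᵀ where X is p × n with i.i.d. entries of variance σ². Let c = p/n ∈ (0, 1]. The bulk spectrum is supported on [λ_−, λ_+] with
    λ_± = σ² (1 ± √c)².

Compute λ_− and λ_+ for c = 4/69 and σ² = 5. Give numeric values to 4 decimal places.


c = 4/69 = 0.057971; √c = 0.240772.
λ_− = σ² (1 − √c)² = 5 · (1 − 0.240772)² = 5 · (0.759228)² = 2.882138.
λ_+ = σ² (1 + √c)² = 5 · (1 + 0.240772)² = 5 · (1.240772)² = 7.697572.

Rounded to 4 decimal places: λ_− ≈ 2.8821, λ_+ ≈ 7.6976.


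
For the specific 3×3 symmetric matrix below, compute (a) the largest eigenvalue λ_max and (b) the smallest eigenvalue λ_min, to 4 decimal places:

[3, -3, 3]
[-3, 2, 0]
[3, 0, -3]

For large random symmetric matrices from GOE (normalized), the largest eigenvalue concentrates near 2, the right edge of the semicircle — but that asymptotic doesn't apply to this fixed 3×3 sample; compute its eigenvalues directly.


Since M is real symmetric, all three eigenvalues are real; they are the roots of det(λI − M) = λ³ − (tr M) λ² + s λ − det M, where s is the sum of the principal 2×2 minors.
tr M = 3 + 2 + (-3) = 2.
s = (3·2 − (-3)²) + (3·(-3) − 3²) + (2·(-3) − 0²) = -3 + (-18) + (-6) = -27.
det M (expand along row 1) = 3·(-6) − (-3)·9 + 3·(-6) = -9.
Characteristic polynomial: λ³ − 2λ² − 27λ + 9 = 0.
Substitute λ = y + (tr M)/3 = y + 0.666667 to remove the quadratic term: y³ + p·y + q = 0 with p = s − (tr M)²/3 = -28.333333 and q = −2(tr M)³/27 + (tr M)·s/3 − det M = -9.592593.
Three real roots ⇒ use the trigonometric (Viète) form: r = 2√(−p/3) = 6.146363, φ = arccos(3q/(p·r)) = arccos(0.165250) = 1.404785 rad.
y_k = r·cos(φ/3 − 2πk/3) for k = 0, 1, 2 gives y = 5.484733, -0.339949, -5.144784.
λ_k = y_k + 0.666667 gives λ = 6.1514, 0.3267, -4.4781 (check: the sum is 2.0000 = tr M).

Hence λ_max = 6.1514 and λ_min = -4.4781.


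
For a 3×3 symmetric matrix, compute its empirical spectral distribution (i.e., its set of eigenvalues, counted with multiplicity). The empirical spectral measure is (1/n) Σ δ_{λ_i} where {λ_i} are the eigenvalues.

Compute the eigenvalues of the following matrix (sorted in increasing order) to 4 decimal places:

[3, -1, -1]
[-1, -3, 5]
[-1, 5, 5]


Since M is real symmetric, all three eigenvalues are real; they are the roots of det(λI − M) = λ³ − (tr M) λ² + s λ − det M, where s is the sum of the principal 2×2 minors.
tr M = 3 + (-3) + 5 = 5.
s = (3·(-3) − (-1)²) + (3·5 − (-1)²) + ((-3)·5 − 5²) = -10 + 14 + (-40) = -36.
det M (expand along row 1) = 3·(-40) − (-1)·0 + (-1)·(-8) = -112.
Characteristic polynomial: λ³ − 5λ² − 36λ + 112 = 0.
Substitute λ = y + (tr M)/3 = y + 1.666667 to remove the quadratic term: y³ + p·y + q = 0 with p = s − (tr M)²/3 = -44.333333 and q = −2(tr M)³/27 + (tr M)·s/3 − det M = 42.740741.
Three real roots ⇒ use the trigonometric (Viète) form: r = 2√(−p/3) = 7.688375, φ = arccos(3q/(p·r)) = arccos(-0.376182) = 1.956469 rad.
y_k = r·cos(φ/3 − 2πk/3) for k = 0, 1, 2 gives y = 6.110544, 0.985678, -7.096222.
λ_k = y_k + 1.666667 gives λ = 7.7772, 2.6523, -5.4296 (check: the sum is 5.0000 = tr M).

Eigenvalues sorted in increasing order: [-5.4296, 2.6523, 7.7772].


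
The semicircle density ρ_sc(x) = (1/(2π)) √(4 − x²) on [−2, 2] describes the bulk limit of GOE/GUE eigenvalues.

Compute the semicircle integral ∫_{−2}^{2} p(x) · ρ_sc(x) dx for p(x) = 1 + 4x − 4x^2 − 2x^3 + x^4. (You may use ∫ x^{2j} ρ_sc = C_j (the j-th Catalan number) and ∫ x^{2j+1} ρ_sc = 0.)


Write p(x) = Σ a_i x^i, split into monomials and integrate each against ρ_sc separately.
Using ∫ x^{2j} ρ_sc = C_j = (1/(j+1)) C(2j, j) (Catalan numbers) and ∫ x^{2j+1} ρ_sc = 0 (odd monomials vanish by symmetry):
  i = 0 (even): a_0 · C_{0} = 1 · 1 = 1
  i = 1 (odd): ∫ x^1 ρ_sc = 0 (vanishes)
  i = 2 (even): a_2 · C_{1} = -4 · 1 = -4
  i = 3 (odd): ∫ x^3 ρ_sc = 0 (vanishes)
  i = 4 (even): a_4 · C_{2} = 1 · 2 = 2

Summing the contributions: ∫_{−2}^{2} p(x) ρ_sc(x) dx = 1 + (-4) + 2 = -1.


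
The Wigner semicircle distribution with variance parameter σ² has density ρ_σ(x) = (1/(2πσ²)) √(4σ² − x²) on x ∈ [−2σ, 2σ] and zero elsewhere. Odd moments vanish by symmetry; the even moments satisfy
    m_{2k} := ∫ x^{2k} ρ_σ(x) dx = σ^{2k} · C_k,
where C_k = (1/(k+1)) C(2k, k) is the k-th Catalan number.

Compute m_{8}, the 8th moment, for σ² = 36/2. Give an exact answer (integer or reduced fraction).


By the scaled semicircle moment identity, m_{2k} = σ^{2k} · C_k with k = 4.
C_4 = (1/(k+1)) · C(2k, k) = (1/5) · C(8, 4) = (1/5) · 70 = 14.
σ^{2k} = (σ²)^k = (36/2)^4 = 104976.

Therefore m_{8} = σ^{8} · C_4 = 104976 · 14 = 1469664.


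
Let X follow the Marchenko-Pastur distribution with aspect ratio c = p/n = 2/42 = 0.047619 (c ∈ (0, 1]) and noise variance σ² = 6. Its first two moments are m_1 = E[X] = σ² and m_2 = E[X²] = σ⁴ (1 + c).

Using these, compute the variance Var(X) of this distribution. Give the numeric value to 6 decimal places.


m_1 = E[X] = σ² = 6, so m_1² = 36.
m_2 = E[X²] = σ⁴ (1 + c) = 36 · (1 + 0.047619) = 36 · 1.047619 = 37.714286.
(Note m_2 − m_1² simplifies to c · σ⁴ = 0.047619 · 36.)

Var(X) = m_2 − m_1² = 37.714286 − 36 = 1.714286.


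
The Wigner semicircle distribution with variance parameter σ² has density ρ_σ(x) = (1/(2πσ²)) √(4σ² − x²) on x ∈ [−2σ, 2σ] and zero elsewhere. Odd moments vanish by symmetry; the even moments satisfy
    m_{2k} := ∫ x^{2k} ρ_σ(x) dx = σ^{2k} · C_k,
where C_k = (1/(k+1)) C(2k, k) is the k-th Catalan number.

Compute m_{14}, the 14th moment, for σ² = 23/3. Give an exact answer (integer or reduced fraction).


By the scaled semicircle moment identity, m_{2k} = σ^{2k} · C_k with k = 7.
C_7 = (1/(k+1)) · C(2k, k) = (1/8) · C(14, 7) = (1/8) · 3432 = 429.
σ^{2k} = (σ²)^k = (23/3)^7 = 3404825447/2187.

Therefore m_{14} = σ^{14} · C_7 = (3404825447/2187) · 429 = 486890038921/729.


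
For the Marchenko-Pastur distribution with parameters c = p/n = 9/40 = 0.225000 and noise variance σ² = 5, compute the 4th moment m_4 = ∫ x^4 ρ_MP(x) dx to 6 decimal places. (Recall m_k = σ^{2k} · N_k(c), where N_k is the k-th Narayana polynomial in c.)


E[X⁴] = σ⁸ (1 + 6c + 6c² + c³) (fourth MP moment). With σ² = 5 (so σ⁸ = 625) and c = 9/40 = 0.225000: E[X⁴] = 625 · (1 + 6·0.225000 + 6·(0.225000)² + (0.225000)³) = 625 · 2.665141.

So E[X^4] = 1665.712891.


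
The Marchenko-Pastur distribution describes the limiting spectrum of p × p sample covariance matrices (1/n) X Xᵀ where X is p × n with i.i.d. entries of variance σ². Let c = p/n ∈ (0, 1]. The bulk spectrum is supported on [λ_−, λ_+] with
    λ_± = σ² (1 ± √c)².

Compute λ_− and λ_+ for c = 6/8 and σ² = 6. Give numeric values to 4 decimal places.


c = 6/8 = 0.750000; √c = 0.866025.
λ_− = σ² (1 − √c)² = 6 · (1 − 0.866025)² = 6 · (0.133975)² = 0.107695.
λ_+ = σ² (1 + √c)² = 6 · (1 + 0.866025)² = 6 · (1.866025)² = 20.892305.

Rounded to 4 decimal places: λ_− ≈ 0.1077, λ_+ ≈ 20.8923.


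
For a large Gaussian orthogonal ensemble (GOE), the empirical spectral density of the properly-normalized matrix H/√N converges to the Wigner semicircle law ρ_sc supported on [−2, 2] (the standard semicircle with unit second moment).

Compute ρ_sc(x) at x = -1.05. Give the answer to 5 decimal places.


ρ_sc(x) = (1/(2π)) √(4 − x²). With x = -1.05:
  4 − x² = 4 − (-1.05)² = 4 − 1.102500 = 2.897500.
  √(4 − x²) = 1.702204.
  1/(2π) = 0.159155.
  ρ_sc(-1.05) = 0.159155 · 1.702204 = 0.270914.

Rounded to 5 decimal places: ρ_sc(-1.05) ≈ 0.27091.


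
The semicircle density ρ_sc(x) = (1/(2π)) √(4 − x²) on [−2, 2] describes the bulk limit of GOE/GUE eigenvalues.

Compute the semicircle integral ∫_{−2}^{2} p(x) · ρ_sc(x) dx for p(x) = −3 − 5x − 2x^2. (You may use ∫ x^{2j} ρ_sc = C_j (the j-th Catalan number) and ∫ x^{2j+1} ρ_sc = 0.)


Write p(x) = Σ a_i x^i, split into monomials and integrate each against ρ_sc separately.
Using ∫ x^{2j} ρ_sc = C_j = (1/(j+1)) C(2j, j) (Catalan numbers) and ∫ x^{2j+1} ρ_sc = 0 (odd monomials vanish by symmetry):
  i = 0 (even): a_0 · C_{0} = -3 · 1 = -3
  i = 1 (odd): ∫ x^1 ρ_sc = 0 (vanishes)
  i = 2 (even): a_2 · C_{1} = -2 · 1 = -2

Summing the contributions: ∫_{−2}^{2} p(x) ρ_sc(x) dx = (-3) + (-2) = -5.


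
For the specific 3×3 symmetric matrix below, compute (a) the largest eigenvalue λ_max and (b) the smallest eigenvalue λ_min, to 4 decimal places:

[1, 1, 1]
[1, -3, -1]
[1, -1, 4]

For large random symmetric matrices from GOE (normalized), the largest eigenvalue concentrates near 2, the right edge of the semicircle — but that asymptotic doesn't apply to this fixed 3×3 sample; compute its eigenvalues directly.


Since M is real symmetric, all three eigenvalues are real; they are the roots of det(λI − M) = λ³ − (tr M) λ² + s λ − det M, where s is the sum of the principal 2×2 minors.
tr M = 1 + (-3) + 4 = 2.
s = (1·(-3) − 1²) + (1·4 − 1²) + ((-3)·4 − (-1)²) = -4 + 3 + (-13) = -14.
det M (expand along row 1) = 1·(-13) − 1·5 + 1·2 = -16.
Characteristic polynomial: λ³ − 2λ² − 14λ + 16 = 0.
Substitute λ = y + (tr M)/3 = y + 0.666667 to remove the quadratic term: y³ + p·y + q = 0 with p = s − (tr M)²/3 = -15.333333 and q = −2(tr M)³/27 + (tr M)·s/3 − det M = 6.074074.
Three real roots ⇒ use the trigonometric (Viète) form: r = 2√(−p/3) = 4.521553, φ = arccos(3q/(p·r)) = arccos(-0.262831) = 1.836752 rad.
y_k = r·cos(φ/3 − 2πk/3) for k = 0, 1, 2 gives y = 3.700243, 0.400319, -4.100562.
λ_k = y_k + 0.666667 gives λ = 4.3669, 1.0670, -3.4339 (check: the sum is 2.0000 = tr M).

Hence λ_max = 4.3669 and λ_min = -3.4339.


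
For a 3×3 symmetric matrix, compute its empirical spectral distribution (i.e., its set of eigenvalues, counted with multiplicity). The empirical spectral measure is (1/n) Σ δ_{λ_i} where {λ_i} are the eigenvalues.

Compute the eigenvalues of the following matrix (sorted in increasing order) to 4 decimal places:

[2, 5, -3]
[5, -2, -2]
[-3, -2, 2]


Since M is real symmetric, all three eigenvalues are real; they are the roots of det(λI − M) = λ³ − (tr M) λ² + s λ − det M, where s is the sum of the principal 2×2 minors.
tr M = 2 + (-2) + 2 = 2.
s = (2·(-2) − 5²) + (2·2 − (-3)²) + ((-2)·2 − (-2)²) = -29 + (-5) + (-8) = -42.
det M (expand along row 1) = 2·(-8) − 5·4 + (-3)·(-16) = 12.
Characteristic polynomial: λ³ − 2λ² − 42λ − 12 = 0.
Substitute λ = y + (tr M)/3 = y + 0.666667 to remove the quadratic term: y³ + p·y + q = 0 with p = s − (tr M)²/3 = -43.333333 and q = −2(tr M)³/27 + (tr M)·s/3 − det M = -40.592593.
Three real roots ⇒ use the trigonometric (Viète) form: r = 2√(−p/3) = 7.601170, φ = arccos(3q/(p·r)) = arccos(0.369714) = 1.192095 rad.
y_k = r·cos(φ/3 − 2πk/3) for k = 0, 1, 2 gives y = 7.008916, -0.956977, -6.051939.
λ_k = y_k + 0.666667 gives λ = 7.6756, -0.2903, -5.3853 (check: the sum is 2.0000 = tr M).

Eigenvalues sorted in increasing order: [-5.3853, -0.2903, 7.6756].


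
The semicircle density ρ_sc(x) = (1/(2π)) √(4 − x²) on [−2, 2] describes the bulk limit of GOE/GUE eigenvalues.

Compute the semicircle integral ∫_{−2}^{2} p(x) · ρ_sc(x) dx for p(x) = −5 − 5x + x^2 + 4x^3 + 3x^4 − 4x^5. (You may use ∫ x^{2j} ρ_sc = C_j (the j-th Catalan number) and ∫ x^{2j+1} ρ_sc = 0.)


Write p(x) = Σ a_i x^i, split into monomials and integrate each against ρ_sc separately.
Using ∫ x^{2j} ρ_sc = C_j = (1/(j+1)) C(2j, j) (Catalan numbers) and ∫ x^{2j+1} ρ_sc = 0 (odd monomials vanish by symmetry):
  i = 0 (even): a_0 · C_{0} = -5 · 1 = -5
  i = 1 (odd): ∫ x^1 ρ_sc = 0 (vanishes)
  i = 2 (even): a_2 · C_{1} = 1 · 1 = 1
  i = 3 (odd): ∫ x^3 ρ_sc = 0 (vanishes)
  i = 4 (even): a_4 · C_{2} = 3 · 2 = 6
  i = 5 (odd): ∫ x^5 ρ_sc = 0 (vanishes)

Summing the contributions: ∫_{−2}^{2} p(x) ρ_sc(x) dx = (-5) + 1 + 6 = 2.


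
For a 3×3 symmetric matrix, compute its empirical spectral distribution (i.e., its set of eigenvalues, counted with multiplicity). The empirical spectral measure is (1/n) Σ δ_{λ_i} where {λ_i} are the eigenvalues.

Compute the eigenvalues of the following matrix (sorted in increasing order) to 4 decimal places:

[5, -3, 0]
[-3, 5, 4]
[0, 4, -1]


Since M is real symmetric, all three eigenvalues are real; they are the roots of det(λI − M) = λ³ − (tr M) λ² + s λ − det M, where s is the sum of the principal 2×2 minors.
tr M = 5 + 5 + (-1) = 9.
s = (5·5 − (-3)²) + (5·(-1) − 0²) + (5·(-1) − 4²) = 16 + (-5) + (-21) = -10.
det M (expand along row 1) = 5·(-21) − (-3)·3 + 0·(-12) = -96.
Characteristic polynomial: λ³ − 9λ² − 10λ + 96 = 0.
Substitute λ = y + (tr M)/3 = y + 3.000000 to remove the quadratic term: y³ + p·y + q = 0 with p = s − (tr M)²/3 = -37.000000 and q = −2(tr M)³/27 + (tr M)·s/3 − det M = 12.000000.
Three real roots ⇒ use the trigonometric (Viète) form: r = 2√(−p/3) = 7.023769, φ = arccos(3q/(p·r)) = arccos(-0.138526) = 1.709769 rad.
y_k = r·cos(φ/3 − 2πk/3) for k = 0, 1, 2 gives y = 5.913610, 0.325254, -6.238864.
λ_k = y_k + 3.000000 gives λ = 8.9136, 3.3253, -3.2389 (check: the sum is 9.0000 = tr M).

Eigenvalues sorted in increasing order: [-3.2389, 3.3253, 8.9136].


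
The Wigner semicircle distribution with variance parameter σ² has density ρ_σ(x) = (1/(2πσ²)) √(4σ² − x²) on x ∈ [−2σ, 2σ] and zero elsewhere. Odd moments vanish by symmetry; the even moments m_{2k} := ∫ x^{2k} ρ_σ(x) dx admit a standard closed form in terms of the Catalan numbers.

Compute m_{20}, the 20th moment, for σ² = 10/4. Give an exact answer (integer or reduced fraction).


By the scaled semicircle moment identity, m_{2k} = σ^{2k} · C_k with k = 10.
C_10 = (1/(k+1)) · C(2k, k) = (1/11) · C(20, 10) = (1/11) · 184756 = 16796.
σ^{2k} = (σ²)^k = (10/4)^10 = 9765625/1024.

Therefore m_{20} = σ^{20} · C_10 = (9765625/1024) · 16796 = 41005859375/256.


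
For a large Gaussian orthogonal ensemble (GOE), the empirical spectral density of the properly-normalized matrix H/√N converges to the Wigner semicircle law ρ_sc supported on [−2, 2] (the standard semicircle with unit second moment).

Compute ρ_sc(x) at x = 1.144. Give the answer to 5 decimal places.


ρ_sc(x) = (1/(2π)) √(4 − x²). With x = 1.144:
  4 − x² = 4 − (1.144)² = 4 − 1.308736 = 2.691264.
  √(4 − x²) = 1.640507.
  1/(2π) = 0.159155.
  ρ_sc(1.144) = 0.159155 · 1.640507 = 0.261095.

Rounded to 5 decimal places: ρ_sc(1.144) ≈ 0.26109.


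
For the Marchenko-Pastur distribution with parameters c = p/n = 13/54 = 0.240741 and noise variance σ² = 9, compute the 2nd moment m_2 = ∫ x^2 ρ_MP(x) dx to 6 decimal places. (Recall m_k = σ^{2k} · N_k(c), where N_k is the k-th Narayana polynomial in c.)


E[X²] = σ⁴ (1 + c) (second MP moment). With σ² = 9 (so σ⁴ = 81) and c = 13/54 = 0.240741: E[X²] = 81 · (1 + 0.240741) = 81 · 1.240741.

So E[X^2] = 100.500000.


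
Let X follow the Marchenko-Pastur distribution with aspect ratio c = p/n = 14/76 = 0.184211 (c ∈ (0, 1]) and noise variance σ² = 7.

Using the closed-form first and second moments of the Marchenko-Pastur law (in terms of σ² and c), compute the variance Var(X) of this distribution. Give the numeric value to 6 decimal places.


Recall the MP moments m_1 = E[X] = σ² and m_2 = E[X²] = σ⁴ (1 + c).
m_1 = E[X] = σ² = 7, so m_1² = 49.
m_2 = E[X²] = σ⁴ (1 + c) = 49 · (1 + 0.184211) = 49 · 1.184211 = 58.026316.
(Note m_2 − m_1² simplifies to c · σ⁴ = 0.184211 · 49.)

Var(X) = m_2 − m_1² = 58.026316 − 49 = 9.026316.


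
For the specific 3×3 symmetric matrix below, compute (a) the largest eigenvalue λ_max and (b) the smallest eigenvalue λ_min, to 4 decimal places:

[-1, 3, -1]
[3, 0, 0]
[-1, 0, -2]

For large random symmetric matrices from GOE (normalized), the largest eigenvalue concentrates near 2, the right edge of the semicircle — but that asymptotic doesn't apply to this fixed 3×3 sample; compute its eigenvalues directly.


Since M is real symmetric, all three eigenvalues are real; they are the roots of det(λI − M) = λ³ − (tr M) λ² + s λ − det M, where s is the sum of the principal 2×2 minors.
tr M = -1 + 0 + (-2) = -3.
s = ((-1)·0 − 3²) + ((-1)·(-2) − (-1)²) + (0·(-2) − 0²) = -9 + 1 + 0 = -8.
det M (expand along row 1) = (-1)·0 − 3·(-6) + (-1)·0 = 18.
Characteristic polynomial: λ³ + 3λ² − 8λ − 18 = 0.
Substitute λ = y + (tr M)/3 = y − 1.000000 to remove the quadratic term: y³ + p·y + q = 0 with p = s − (tr M)²/3 = -11.000000 and q = −2(tr M)³/27 + (tr M)·s/3 − det M = -8.000000.
Three real roots ⇒ use the trigonometric (Viète) form: r = 2√(−p/3) = 3.829708, φ = arccos(3q/(p·r)) = arccos(0.569709) = 0.964645 rad.
y_k = r·cos(φ/3 − 2πk/3) for k = 0, 1, 2 gives y = 3.633425, -0.768540, -2.864885.
λ_k = y_k − 1.000000 gives λ = 2.6334, -1.7685, -3.8649 (check: the sum is -3.0000 = tr M).

Hence λ_max = 2.6334 and λ_min = -3.8649.


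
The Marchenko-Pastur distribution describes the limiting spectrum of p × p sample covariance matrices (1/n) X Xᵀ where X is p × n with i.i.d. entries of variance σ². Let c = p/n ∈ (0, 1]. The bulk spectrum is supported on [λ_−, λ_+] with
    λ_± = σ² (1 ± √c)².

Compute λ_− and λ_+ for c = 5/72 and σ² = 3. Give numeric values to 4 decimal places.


c = 5/72 = 0.069444; √c = 0.263523.
λ_− = σ² (1 − √c)² = 3 · (1 − 0.263523)² = 3 · (0.736477)² = 1.627195.
λ_+ = σ² (1 + √c)² = 3 · (1 + 0.263523)² = 3 · (1.263523)² = 4.789472.

Rounded to 4 decimal places: λ_− ≈ 1.6272, λ_+ ≈ 4.7895.


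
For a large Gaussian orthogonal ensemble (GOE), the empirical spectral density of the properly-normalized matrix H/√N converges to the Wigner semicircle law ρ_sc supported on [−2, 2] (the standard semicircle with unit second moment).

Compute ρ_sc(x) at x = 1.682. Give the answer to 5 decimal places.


ρ_sc(x) = (1/(2π)) √(4 − x²). With x = 1.682:
  4 − x² = 4 − (1.682)² = 4 − 2.829124 = 1.170876.
  √(4 − x²) = 1.082070.
  1/(2π) = 0.159155.
  ρ_sc(1.682) = 0.159155 · 1.082070 = 0.172217.

Rounded to 5 decimal places: ρ_sc(1.682) ≈ 0.17222.


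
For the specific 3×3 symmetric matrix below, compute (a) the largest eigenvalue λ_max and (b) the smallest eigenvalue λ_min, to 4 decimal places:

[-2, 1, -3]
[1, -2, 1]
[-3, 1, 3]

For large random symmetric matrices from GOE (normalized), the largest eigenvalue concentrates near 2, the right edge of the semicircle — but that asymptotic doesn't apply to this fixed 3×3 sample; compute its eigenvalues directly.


Since M is real symmetric, all three eigenvalues are real; they are the roots of det(λI − M) = λ³ − (tr M) λ² + s λ − det M, where s is the sum of the principal 2×2 minors.
tr M = -2 + (-2) + 3 = -1.
s = ((-2)·(-2) − 1²) + ((-2)·3 − (-3)²) + ((-2)·3 − 1²) = 3 + (-15) + (-7) = -19.
det M (expand along row 1) = (-2)·(-7) − 1·6 + (-3)·(-5) = 23.
Characteristic polynomial: λ³ + λ² − 19λ − 23 = 0.
Substitute λ = y + (tr M)/3 = y − 0.333333 to remove the quadratic term: y³ + p·y + q = 0 with p = s − (tr M)²/3 = -19.333333 and q = −2(tr M)³/27 + (tr M)·s/3 − det M = -16.592593.
Three real roots ⇒ use the trigonometric (Viète) form: r = 2√(−p/3) = 5.077182, φ = arccos(3q/(p·r)) = arccos(0.507114) = 1.038963 rad.
y_k = r·cos(φ/3 − 2πk/3) for k = 0, 1, 2 gives y = 4.775739, -0.895365, -3.880374.
λ_k = y_k − 0.333333 gives λ = 4.4424, -1.2287, -4.2137 (check: the sum is -1.0000 = tr M).

Hence λ_max = 4.4424 and λ_min = -4.2137.


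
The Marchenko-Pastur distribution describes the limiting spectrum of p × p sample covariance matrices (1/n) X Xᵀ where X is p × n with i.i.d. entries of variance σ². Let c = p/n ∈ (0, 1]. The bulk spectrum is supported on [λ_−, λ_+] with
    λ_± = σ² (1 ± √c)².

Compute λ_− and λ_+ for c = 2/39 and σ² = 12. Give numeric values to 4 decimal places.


c = 2/39 = 0.051282; √c = 0.226455.
λ_− = σ² (1 − √c)² = 12 · (1 − 0.226455)² = 12 · (0.773545)² = 7.180455.
λ_+ = σ² (1 + √c)² = 12 · (1 + 0.226455)² = 12 · (1.226455)² = 18.050314.

Rounded to 4 decimal places: λ_− ≈ 7.1805, λ_+ ≈ 18.0503.


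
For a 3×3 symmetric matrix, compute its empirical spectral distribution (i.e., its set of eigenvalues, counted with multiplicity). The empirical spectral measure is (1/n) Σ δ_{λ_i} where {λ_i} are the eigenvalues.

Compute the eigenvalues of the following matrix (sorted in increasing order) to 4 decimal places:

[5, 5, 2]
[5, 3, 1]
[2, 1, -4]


Since M is real symmetric, all three eigenvalues are real; they are the roots of det(λI − M) = λ³ − (tr M) λ² + s λ − det M, where s is the sum of the principal 2×2 minors.
tr M = 5 + 3 + (-4) = 4.
s = (5·3 − 5²) + (5·(-4) − 2²) + (3·(-4) − 1²) = -10 + (-24) + (-13) = -47.
det M (expand along row 1) = 5·(-13) − 5·(-22) + 2·(-1) = 43.
Characteristic polynomial: λ³ − 4λ² − 47λ − 43 = 0.
Substitute λ = y + (tr M)/3 = y + 1.333333 to remove the quadratic term: y³ + p·y + q = 0 with p = s − (tr M)²/3 = -52.333333 and q = −2(tr M)³/27 + (tr M)·s/3 − det M = -110.407407.
Three real roots ⇒ use the trigonometric (Viète) form: r = 2√(−p/3) = 8.353309, φ = arccos(3q/(p·r)) = arccos(0.757674) = 0.711054 rad.
y_k = r·cos(φ/3 − 2πk/3) for k = 0, 1, 2 gives y = 8.119771, -2.361263, -5.758508.
λ_k = y_k + 1.333333 gives λ = 9.4531, -1.0279, -4.4252 (check: the sum is 4.0000 = tr M).

Eigenvalues sorted in increasing order: [-4.4252, -1.0279, 9.4531].


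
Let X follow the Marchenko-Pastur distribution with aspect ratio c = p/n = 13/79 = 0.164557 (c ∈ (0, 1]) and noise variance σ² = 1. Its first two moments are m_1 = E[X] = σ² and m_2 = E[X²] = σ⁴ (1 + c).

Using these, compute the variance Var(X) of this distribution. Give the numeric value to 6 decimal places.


m_1 = E[X] = σ² = 1, so m_1² = 1.
m_2 = E[X²] = σ⁴ (1 + c) = 1 · (1 + 0.164557) = 1 · 1.164557 = 1.164557.
(Note m_2 − m_1² simplifies to c · σ⁴ = 0.164557 · 1.)

Var(X) = m_2 − m_1² = 1.164557 − 1 = 0.164557.


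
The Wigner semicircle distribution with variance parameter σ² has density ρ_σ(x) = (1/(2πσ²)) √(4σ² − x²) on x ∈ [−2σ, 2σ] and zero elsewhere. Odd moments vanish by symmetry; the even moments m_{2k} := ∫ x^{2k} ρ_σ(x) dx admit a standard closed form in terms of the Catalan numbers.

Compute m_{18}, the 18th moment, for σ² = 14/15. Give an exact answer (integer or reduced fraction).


By the scaled semicircle moment identity, m_{2k} = σ^{2k} · C_k with k = 9.
C_9 = (1/(k+1)) · C(2k, k) = (1/10) · C(18, 9) = (1/10) · 48620 = 4862.
σ^{2k} = (σ²)^k = (14/15)^9 = 20661046784/38443359375.

Therefore m_{18} = σ^{18} · C_9 = (20661046784/38443359375) · 4862 = 100454009463808/38443359375.


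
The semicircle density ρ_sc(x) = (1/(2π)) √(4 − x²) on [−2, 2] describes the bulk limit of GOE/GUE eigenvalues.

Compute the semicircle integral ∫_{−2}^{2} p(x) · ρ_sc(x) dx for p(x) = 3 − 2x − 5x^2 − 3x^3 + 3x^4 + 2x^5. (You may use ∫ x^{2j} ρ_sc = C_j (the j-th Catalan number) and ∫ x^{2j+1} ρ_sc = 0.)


Write p(x) = Σ a_i x^i, split into monomials and integrate each against ρ_sc separately.
Using ∫ x^{2j} ρ_sc = C_j = (1/(j+1)) C(2j, j) (Catalan numbers) and ∫ x^{2j+1} ρ_sc = 0 (odd monomials vanish by symmetry):
  i = 0 (even): a_0 · C_{0} = 3 · 1 = 3
  i = 1 (odd): ∫ x^1 ρ_sc = 0 (vanishes)
  i = 2 (even): a_2 · C_{1} = -5 · 1 = -5
  i = 3 (odd): ∫ x^3 ρ_sc = 0 (vanishes)
  i = 4 (even): a_4 · C_{2} = 3 · 2 = 6
  i = 5 (odd): ∫ x^5 ρ_sc = 0 (vanishes)

Summing the contributions: ∫_{−2}^{2} p(x) ρ_sc(x) dx = 3 + (-5) + 6 = 4.


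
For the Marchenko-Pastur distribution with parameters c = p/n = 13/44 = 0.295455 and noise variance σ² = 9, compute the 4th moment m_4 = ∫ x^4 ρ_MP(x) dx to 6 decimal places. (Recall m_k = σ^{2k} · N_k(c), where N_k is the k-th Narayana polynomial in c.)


E[X⁴] = σ⁸ (1 + 6c + 6c² + c³) (fourth MP moment). With σ² = 9 (so σ⁸ = 6561) and c = 13/44 = 0.295455: E[X⁴] = 6561 · (1 + 6·0.295455 + 6·(0.295455)² + (0.295455)³) = 6561 · 3.322279.

So E[X^4] = 21797.471415.


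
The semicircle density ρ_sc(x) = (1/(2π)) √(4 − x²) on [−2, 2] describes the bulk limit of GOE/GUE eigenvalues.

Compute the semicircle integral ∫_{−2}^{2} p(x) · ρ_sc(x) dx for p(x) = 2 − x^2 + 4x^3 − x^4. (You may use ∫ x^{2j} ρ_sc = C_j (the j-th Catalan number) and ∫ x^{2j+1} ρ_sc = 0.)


Write p(x) = Σ a_i x^i, split into monomials and integrate each against ρ_sc separately.
Using ∫ x^{2j} ρ_sc = C_j = (1/(j+1)) C(2j, j) (Catalan numbers) and ∫ x^{2j+1} ρ_sc = 0 (odd monomials vanish by symmetry):
  i = 0 (even): a_0 · C_{0} = 2 · 1 = 2
  i = 2 (even): a_2 · C_{1} = -1 · 1 = -1
  i = 3 (odd): ∫ x^3 ρ_sc = 0 (vanishes)
  i = 4 (even): a_4 · C_{2} = -1 · 2 = -2

Summing the contributions: ∫_{−2}^{2} p(x) ρ_sc(x) dx = 2 + (-1) + (-2) = -1.
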